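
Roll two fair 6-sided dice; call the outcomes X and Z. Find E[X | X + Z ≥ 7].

13/3

P(X + Z ≥ 7) = 7/12.
Summing X·P(x,y) over outcomes with X + Z ≥ 7 gives 91/36.
E[X | X + Z ≥ 7] = (91/36) / (7/12) = 13/3.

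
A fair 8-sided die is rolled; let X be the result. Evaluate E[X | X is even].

5

Given X is even, X is equally likely to be any of {2, 4, 6, 8}.
E[X | X is even] = (2 + 4 + 6 + 8) / 4 = 5.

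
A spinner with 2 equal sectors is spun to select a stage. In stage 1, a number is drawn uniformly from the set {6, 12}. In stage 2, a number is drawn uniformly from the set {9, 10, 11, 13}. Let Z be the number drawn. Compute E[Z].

79/8

E[Z | stage 1] = (6+12)/2 = 9.
E[Z | stage 2] = (9+10+11+13)/4 = 43/4.
By the law of total expectation,
E[Z] = (1/2)·(9) + (1/2)·(43/4) = 79/8.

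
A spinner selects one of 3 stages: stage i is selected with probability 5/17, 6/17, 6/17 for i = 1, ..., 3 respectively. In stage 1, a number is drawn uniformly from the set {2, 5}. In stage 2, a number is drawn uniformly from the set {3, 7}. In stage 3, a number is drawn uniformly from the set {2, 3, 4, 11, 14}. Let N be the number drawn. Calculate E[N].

E[N | stage 1] = (2+5)/2 = 7/2.
E[N | stage 2] = (3+7)/2 = 5.
E[N | stage 3] = (2+3+4+11+14)/5 = 34/5.
E[N] = (5/17)·(7/2) + (6/17)·(5) + (6/17)·(34/5) = 883/170.

883/170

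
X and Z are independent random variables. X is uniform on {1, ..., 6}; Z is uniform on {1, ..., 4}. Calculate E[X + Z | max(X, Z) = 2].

Outcomes with max(X, Z) = 2: (1,2), (2,1), (2,2), each with probability 1/24.
E[X + Z | max(X, Z) = 2] = (3 + 3 + 4) / 3 = 10/3.

10/3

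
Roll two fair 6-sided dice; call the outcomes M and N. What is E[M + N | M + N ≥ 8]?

P(M + N ≥ 8) = 5/12.
Summing (M+N)·P(x,y) over outcomes with M + N ≥ 8 gives 35/9.
E[M + N | M + N ≥ 8] = (35/9) / (5/12) = 28/3.

28/3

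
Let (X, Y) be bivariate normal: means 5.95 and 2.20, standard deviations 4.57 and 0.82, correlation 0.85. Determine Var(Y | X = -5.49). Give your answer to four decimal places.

0.1866

For a bivariate normal, Var(Y | X=x) = σ_Y²(1 − ρ²).
Var(Y | X=-5.49) = (0.82)²·(1 − (0.85)²) = 0.6724·0.2775 = 0.1866.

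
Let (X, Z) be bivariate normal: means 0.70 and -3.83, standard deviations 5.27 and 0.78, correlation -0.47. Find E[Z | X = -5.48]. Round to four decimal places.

E[Z | X=x] = μ_Z + ρ(σ_Z/σ_X)(x − μ_X) for jointly normal variables.
E[Z | X=-5.48] = -3.83 + (-0.47)·(0.78/5.27)·(-5.48 − (0.70)) = -3.83 + (-0.069564)·(-6.18) = -3.4001.

-3.4001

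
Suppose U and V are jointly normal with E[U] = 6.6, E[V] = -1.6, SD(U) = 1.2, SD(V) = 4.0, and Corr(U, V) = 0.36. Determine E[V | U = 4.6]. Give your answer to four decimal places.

-4.0000

E[V | U=x] = μ_V + ρ(σ_V/σ_U)(x − μ_U) for jointly normal variables.
E[V | U=4.6] = -1.6 + (0.36)·(4.0/1.2)·(4.6 − (6.6)) = -1.6 + (1.2)·(-2) = -4.0000.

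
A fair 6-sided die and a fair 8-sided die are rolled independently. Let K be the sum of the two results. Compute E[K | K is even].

8

P(K is even) = 1/2.
Σ over the event: 2·1/48 + 4·1/16 + 6·5/48 + 8·1/8 + 10·5/48 + 12·1/16 + 14·1/48 = 4.
E[K | K is even] = (4) / (1/2) = 8.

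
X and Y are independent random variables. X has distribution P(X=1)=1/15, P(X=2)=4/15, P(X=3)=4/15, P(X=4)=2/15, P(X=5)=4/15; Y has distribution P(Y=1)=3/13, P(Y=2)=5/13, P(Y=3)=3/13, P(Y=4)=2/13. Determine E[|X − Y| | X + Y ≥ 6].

19/10

P(X + Y ≥ 6) = 20/39.
Summing |X−Y|·P(x,y) over outcomes with X + Y ≥ 6 gives 38/39.
E[|X − Y| | X + Y ≥ 6] = (38/39) / (20/39) = 19/10.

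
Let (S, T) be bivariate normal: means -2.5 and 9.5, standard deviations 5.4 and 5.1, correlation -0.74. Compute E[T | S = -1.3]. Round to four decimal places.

E[T | S=x] = μ_T + ρ(σ_T/σ_S)(x − μ_S) for jointly normal variables.
E[T | S=-1.3] = 9.5 + (-0.74)·(5.1/5.4)·(-1.3 − (-2.5)) = 9.5 + (-0.69889)·(1.2) = 8.6613.

8.6613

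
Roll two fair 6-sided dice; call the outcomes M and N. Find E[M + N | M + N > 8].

10

Outcomes with M + N > 8: (3,6), (4,5), (4,6), (5,4), (5,5), (5,6), (6,3), (6,4), (6,5), (6,6), each with probability 1/36.
E[M + N | M + N > 8] = (9 + 9 + 10 + 9 + 10 + 11 + 9 + 10 + 11 + 12) / 10 = 10.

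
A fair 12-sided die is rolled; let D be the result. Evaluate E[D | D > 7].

10

Given D > 7, D is equally likely to be any of {8, 9, 10, 11, 12}.
E[D | D > 7] = (8 + 9 + 10 + 11 + 12) / 5 = 10.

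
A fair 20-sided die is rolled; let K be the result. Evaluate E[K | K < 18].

P(K < 18) = 17/20.
E[K | K < 18] = (153/20) / (17/20) = 9.

9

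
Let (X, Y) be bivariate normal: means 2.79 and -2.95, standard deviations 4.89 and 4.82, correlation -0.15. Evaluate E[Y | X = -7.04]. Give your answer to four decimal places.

The regression of Y on X has slope ρ·σ_Y/σ_X and passes through (μ_X, μ_Y).
E[Y | X=-7.04] = -2.95 + (-0.15)·(4.82/4.89)·(-7.04 − (2.79)) = -2.95 + (-0.14785)·(-9.83) = -1.4966.

-1.4966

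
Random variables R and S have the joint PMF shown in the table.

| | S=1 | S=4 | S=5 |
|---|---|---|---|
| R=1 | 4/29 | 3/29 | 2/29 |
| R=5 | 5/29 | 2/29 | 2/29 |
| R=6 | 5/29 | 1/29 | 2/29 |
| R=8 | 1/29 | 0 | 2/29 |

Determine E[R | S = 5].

5

P(S = 5) = 8/29.
Σ R·P over the event = 1·(2/29) + 5·(2/29) + 6·(2/29) + 8·(2/29) = 40/29.
E[R | S = 5] = (40/29) / (8/29) = 5.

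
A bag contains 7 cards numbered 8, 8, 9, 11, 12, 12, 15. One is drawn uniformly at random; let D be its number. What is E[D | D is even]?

P(D is even) = 4/7.
Σ over the event: 8·2/7 + 12·2/7 = 40/7.
E[D | D is even] = (40/7) / (4/7) = 10.

10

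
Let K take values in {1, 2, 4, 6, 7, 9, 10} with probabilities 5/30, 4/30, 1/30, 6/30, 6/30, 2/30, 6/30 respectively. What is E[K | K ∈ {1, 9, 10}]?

P(K ∈ {1, 9, 10}) = 13/30.
Σ over the event: 1·1/6 + 9·1/15 + 10·1/5 = 83/30.
E[K | K ∈ {1, 9, 10}] = (83/30) / (13/30) = 83/13.

83/13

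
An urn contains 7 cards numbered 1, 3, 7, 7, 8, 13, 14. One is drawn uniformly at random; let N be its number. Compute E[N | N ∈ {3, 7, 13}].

P(N ∈ {3, 7, 13}) = 4/7.
Σ over the event: 3·1/7 + 7·2/7 + 13·1/7 = 30/7.
E[N | N ∈ {3, 7, 13}] = (30/7) / (4/7) = 15/2.

15/2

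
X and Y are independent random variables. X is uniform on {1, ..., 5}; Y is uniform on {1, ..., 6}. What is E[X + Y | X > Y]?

6

Outcomes with X > Y: (2,1), (3,1), (3,2), (4,1), (4,2), (4,3), (5,1), (5,2), (5,3), (5,4), each with probability 1/30.
E[X + Y | X > Y] = (3 + 4 + 5 + 5 + 6 + 7 + 6 + 7 + 8 + 9) / 10 = 6.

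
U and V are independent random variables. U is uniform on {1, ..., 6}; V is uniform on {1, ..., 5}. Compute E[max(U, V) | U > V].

14/3

P(U > V) = 1/2.
Summing max(U,V)·P(x,y) over outcomes with U > V gives 7/3.
E[max(U, V) | U > V] = (7/3) / (1/2) = 14/3.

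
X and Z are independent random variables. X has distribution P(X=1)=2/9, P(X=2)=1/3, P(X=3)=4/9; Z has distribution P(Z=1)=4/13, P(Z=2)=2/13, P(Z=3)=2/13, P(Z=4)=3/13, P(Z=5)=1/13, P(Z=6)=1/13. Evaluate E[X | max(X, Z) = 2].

20/11

P(max(X, Z) = 2) = 22/117.
Summing X·P(x,y) over outcomes with max(X, Z) = 2 gives 40/117.
E[X | max(X, Z) = 2] = (40/117) / (22/117) = 20/11.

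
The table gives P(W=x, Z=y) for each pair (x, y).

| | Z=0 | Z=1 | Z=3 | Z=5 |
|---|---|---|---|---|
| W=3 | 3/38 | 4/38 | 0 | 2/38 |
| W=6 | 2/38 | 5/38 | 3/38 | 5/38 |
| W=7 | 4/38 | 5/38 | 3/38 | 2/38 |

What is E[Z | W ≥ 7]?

P(W ≥ 7) = 7/19.
Summing Z·P(W=x,Z=y) over the conditioning event gives 12/19.
E[Z | W ≥ 7] = (12/19) / (7/19) = 12/7.

12/7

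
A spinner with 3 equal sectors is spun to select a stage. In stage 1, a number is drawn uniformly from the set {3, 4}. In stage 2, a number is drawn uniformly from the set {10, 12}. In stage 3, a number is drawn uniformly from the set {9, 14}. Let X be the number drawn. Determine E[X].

26/3

E[X | stage 1] = (3+4)/2 = 7/2.
E[X | stage 2] = (10+12)/2 = 11.
E[X | stage 3] = (9+14)/2 = 23/2.
By the law of total expectation,
E[X] = (1/3)·(7/2) + (1/3)·(11) + (1/3)·(23/2) = 26/3.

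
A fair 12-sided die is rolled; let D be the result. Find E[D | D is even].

Given D is even, D is equally likely to be any of {2, 4, 6, 8, 10, 12}.
E[D | D is even] = (2 + 4 + 6 + 8 + 10 + 12) / 6 = 7.

7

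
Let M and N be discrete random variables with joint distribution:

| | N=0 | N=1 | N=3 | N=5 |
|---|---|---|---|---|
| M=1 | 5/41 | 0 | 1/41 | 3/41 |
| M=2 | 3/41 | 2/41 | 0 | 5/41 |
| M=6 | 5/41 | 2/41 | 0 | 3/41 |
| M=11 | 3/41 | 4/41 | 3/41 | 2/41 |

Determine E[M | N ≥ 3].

P(N ≥ 3) = 17/41.
Summing M·P(M=x,N=y) over the conditioning event gives 87/41.
E[M | N ≥ 3] = (87/41) / (17/41) = 87/17.

87/17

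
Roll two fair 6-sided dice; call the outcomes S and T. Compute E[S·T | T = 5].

35/2

Outcomes with T = 5: (1,5), (2,5), (3,5), (4,5), (5,5), (6,5), each with probability 1/36.
E[S·T | T = 5] = (5 + 10 + 15 + 20 + 25 + 30) / 6 = 35/2.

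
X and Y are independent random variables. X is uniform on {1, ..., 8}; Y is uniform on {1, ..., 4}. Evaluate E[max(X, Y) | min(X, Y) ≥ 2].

P(min(X, Y) ≥ 2) = 21/32.
Summing max(X,Y)·P(x,y) over outcomes with min(X, Y) ≥ 2 gives 109/32.
E[max(X, Y) | min(X, Y) ≥ 2] = (109/32) / (21/32) = 109/21.

109/21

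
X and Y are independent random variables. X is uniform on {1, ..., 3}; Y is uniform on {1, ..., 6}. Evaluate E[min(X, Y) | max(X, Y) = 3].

9/5

Outcomes with max(X, Y) = 3: (1,3), (2,3), (3,1), (3,2), (3,3), each with probability 1/18.
E[min(X, Y) | max(X, Y) = 3] = (1 + 2 + 1 + 2 + 3) / 5 = 9/5.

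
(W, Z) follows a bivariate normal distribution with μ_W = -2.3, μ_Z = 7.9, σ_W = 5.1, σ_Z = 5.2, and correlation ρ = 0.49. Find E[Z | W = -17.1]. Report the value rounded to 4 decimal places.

0.5058

For a bivariate normal, E[Z | W=x] = μ_Z + ρ·(σ_Z/σ_W)·(x − μ_W).
E[Z | W=-17.1] = 7.9 + (0.49)·(5.2/5.1)·(-17.1 − (-2.3)) = 7.9 + (0.49961)·(-14.8) = 0.5058.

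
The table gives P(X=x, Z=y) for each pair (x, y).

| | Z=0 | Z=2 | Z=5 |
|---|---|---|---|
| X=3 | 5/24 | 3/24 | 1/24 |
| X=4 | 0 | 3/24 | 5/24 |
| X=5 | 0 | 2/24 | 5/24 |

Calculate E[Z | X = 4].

P(X = 4) = 1/3.
Summing Z·P(X=x,Z=y) over the conditioning event gives 31/24.
E[Z | X = 4] = (31/24) / (1/3) = 31/8.

31/8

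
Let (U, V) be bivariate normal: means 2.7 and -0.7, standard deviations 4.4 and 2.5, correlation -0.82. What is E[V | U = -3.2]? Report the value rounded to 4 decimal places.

2.0489

E[V | U=x] = μ_V + ρ(σ_V/σ_U)(x − μ_U) for jointly normal variables.
E[V | U=-3.2] = -0.7 + (-0.82)·(2.5/4.4)·(-3.2 − (2.7)) = -0.7 + (-0.46591)·(-5.9) = 2.0489.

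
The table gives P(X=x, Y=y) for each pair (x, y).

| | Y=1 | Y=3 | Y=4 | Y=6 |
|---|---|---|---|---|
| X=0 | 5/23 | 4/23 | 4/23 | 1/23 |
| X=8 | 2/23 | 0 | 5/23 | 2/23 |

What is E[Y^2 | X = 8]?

P(X = 8) = 9/23.
Σ Y^2·P over the event = 1·(2/23) + 16·(5/23) + 36·(2/23) = 154/23.
E[Y^2 | X = 8] = (154/23) / (9/23) = 154/9.

154/9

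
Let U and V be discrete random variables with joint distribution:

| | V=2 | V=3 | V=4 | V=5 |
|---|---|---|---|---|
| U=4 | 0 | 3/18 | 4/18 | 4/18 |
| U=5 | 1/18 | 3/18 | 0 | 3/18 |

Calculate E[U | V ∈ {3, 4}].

43/10

P(V ∈ {3, 4}) = 5/9.
Σ U·P over the event = 4·(3/18) + 4·(4/18) + 5·(3/18) = 43/18.
E[U | V ∈ {3, 4}] = (43/18) / (5/9) = 43/10.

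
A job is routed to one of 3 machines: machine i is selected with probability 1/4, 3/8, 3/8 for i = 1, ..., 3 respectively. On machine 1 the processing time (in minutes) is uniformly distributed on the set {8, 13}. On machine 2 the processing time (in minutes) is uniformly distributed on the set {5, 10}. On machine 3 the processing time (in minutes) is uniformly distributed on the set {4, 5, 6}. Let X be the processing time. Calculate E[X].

E[X | machine 1] = (8+13)/2 = 21/2.
E[X | machine 2] = (5+10)/2 = 15/2.
E[X | machine 3] = (4+5+6)/3 = 5.
By the law of total expectation,
E[X] = (1/4)·(21/2) + (3/8)·(15/2) + (3/8)·(5) = 117/16.

117/16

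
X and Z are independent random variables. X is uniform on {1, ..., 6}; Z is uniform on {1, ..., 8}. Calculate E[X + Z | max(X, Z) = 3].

Outcomes with max(X, Z) = 3: (1,3), (2,3), (3,1), (3,2), (3,3), each with probability 1/48.
E[X + Z | max(X, Z) = 3] = (4 + 5 + 4 + 5 + 6) / 5 = 24/5.

24/5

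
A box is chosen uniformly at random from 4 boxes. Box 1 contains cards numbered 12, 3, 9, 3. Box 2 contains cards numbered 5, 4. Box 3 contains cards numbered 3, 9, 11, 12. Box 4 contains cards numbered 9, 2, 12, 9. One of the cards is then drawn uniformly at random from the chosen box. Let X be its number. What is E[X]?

E[X | box 1] = (12+3+9+3)/4 = 27/4.
E[X | box 2] = (5+4)/2 = 9/2.
E[X | box 3] = (3+9+11+12)/4 = 35/4.
E[X | box 4] = (9+2+12+9)/4 = 8.
E[X] = (1/4)·(27/4) + (1/4)·(9/2) + (1/4)·(35/4) + (1/4)·(8) = 7.

7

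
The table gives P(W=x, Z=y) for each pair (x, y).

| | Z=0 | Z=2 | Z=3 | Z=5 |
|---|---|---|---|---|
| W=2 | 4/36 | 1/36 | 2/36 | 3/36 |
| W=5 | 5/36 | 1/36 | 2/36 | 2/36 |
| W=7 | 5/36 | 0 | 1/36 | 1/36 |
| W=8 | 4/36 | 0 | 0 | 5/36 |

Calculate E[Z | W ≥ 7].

33/16

P(W ≥ 7) = 4/9.
Σ Z·P over the event = 0·(5/36) + 3·(1/36) + 5·(1/36) + 0·(4/36) + 5·(5/36) = 11/12.
E[Z | W ≥ 7] = (11/12) / (4/9) = 33/16.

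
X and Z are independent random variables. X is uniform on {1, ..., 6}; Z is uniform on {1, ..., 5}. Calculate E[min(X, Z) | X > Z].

7/3

P(X > Z) = 1/2.
Summing min(X,Z)·P(x,y) over outcomes with X > Z gives 7/6.
E[min(X, Z) | X > Z] = (7/6) / (1/2) = 7/3.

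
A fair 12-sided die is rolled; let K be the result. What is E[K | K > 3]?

8

Given K > 3, K is equally likely to be any of {4, 5, 6, 7, 8, 9, 10, 11, 12}.
E[K | K > 3] = (4 + 5 + 6 + 7 + 8 + 9 + 10 + 11 + 12) / 9 = 8.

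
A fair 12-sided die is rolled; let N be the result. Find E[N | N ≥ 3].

Given N ≥ 3, N is equally likely to be any of {3, 4, 5, 6, 7, 8, 9, 10, 11, 12}.
E[N | N ≥ 3] = (3 + 4 + 5 + 6 + 7 + 8 + 9 + 10 + 11 + 12) / 10 = 15/2.

15/2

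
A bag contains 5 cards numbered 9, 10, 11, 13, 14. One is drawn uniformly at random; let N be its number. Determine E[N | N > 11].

P(N > 11) = 2/5.
Σ over the event: 13·1/5 + 14·1/5 = 27/5.
E[N | N > 11] = (27/5) / (2/5) = 27/2.

27/2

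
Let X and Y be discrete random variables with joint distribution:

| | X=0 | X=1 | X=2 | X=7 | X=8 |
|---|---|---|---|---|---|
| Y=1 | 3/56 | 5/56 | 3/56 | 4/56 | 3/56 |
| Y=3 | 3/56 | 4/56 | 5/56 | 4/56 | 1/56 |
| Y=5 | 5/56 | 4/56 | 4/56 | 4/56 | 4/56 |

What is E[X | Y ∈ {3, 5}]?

61/19

P(Y ∈ {3, 5}) = 19/28.
Summing X·P(X=x,Y=y) over the conditioning event gives 61/28.
E[X | Y ∈ {3, 5}] = (61/28) / (19/28) = 61/19.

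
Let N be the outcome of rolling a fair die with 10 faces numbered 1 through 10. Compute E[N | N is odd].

Given N is odd, N is equally likely to be any of {1, 3, 5, 7, 9}.
E[N | N is odd] = (1 + 3 + 5 + 7 + 9) / 5 = 5.

5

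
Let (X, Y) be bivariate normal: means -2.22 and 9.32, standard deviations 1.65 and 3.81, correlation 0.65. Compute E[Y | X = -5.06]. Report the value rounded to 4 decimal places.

5.0574

For a bivariate normal, E[Y | X=x] = μ_Y + ρ·(σ_Y/σ_X)·(x − μ_X).
E[Y | X=-5.06] = 9.32 + (0.65)·(3.81/1.65)·(-5.06 − (-2.22)) = 9.32 + (1.5009)·(-2.84) = 5.0574.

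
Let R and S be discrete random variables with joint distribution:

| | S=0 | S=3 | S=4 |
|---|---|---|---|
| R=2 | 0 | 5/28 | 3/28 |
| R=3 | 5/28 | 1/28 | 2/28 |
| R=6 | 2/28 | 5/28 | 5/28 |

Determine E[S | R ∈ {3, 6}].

P(R ∈ {3, 6}) = 5/7.
Σ S·P over the event = 0·(5/28) + 3·(1/28) + 4·(2/28) + 0·(2/28) + 3·(5/28) + 4·(5/28) = 23/14.
E[S | R ∈ {3, 6}] = (23/14) / (5/7) = 23/10.

23/10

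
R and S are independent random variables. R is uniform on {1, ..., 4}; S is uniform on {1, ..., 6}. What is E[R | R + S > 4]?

25/9

P(R + S > 4) = 3/4.
Summing R·P(x,y) over outcomes with R + S > 4 gives 25/12.
E[R | R + S > 4] = (25/12) / (3/4) = 25/9.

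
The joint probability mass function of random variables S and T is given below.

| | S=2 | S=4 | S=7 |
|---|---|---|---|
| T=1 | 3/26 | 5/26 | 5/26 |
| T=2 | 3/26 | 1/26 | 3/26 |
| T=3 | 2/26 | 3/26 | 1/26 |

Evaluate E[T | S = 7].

14/9

P(S = 7) = 9/26.
Σ T·P over the event = 1·(5/26) + 2·(3/26) + 3·(1/26) = 7/13.
E[T | S = 7] = (7/13) / (9/26) = 14/9.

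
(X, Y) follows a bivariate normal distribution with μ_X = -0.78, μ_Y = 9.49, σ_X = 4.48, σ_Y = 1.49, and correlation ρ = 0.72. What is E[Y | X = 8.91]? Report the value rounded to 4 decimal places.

E[Y | X=x] = μ_Y + ρ(σ_Y/σ_X)(x − μ_X) for jointly normal variables.
E[Y | X=8.91] = 9.49 + (0.72)·(1.49/4.48)·(8.91 − (-0.78)) = 9.49 + (0.23946)·(9.69) = 11.8104.

11.8104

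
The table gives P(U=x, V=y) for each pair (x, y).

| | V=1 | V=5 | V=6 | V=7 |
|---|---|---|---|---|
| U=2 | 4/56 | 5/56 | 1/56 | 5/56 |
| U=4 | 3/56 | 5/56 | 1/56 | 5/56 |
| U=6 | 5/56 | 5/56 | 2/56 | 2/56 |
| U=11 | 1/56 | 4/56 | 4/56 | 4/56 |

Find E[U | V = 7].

P(V = 7) = 2/7.
Σ U·P over the event = 2·(5/56) + 4·(5/56) + 6·(2/56) + 11·(4/56) = 43/28.
E[U | V = 7] = (43/28) / (2/7) = 43/8.

43/8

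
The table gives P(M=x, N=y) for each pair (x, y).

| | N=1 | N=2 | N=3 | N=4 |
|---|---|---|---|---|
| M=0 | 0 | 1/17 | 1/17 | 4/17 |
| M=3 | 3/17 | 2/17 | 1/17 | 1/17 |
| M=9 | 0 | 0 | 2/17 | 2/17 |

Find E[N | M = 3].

2

P(M = 3) = 7/17.
Σ N·P over the event = 1·(3/17) + 2·(2/17) + 3·(1/17) + 4·(1/17) = 14/17.
E[N | M = 3] = (14/17) / (7/17) = 2.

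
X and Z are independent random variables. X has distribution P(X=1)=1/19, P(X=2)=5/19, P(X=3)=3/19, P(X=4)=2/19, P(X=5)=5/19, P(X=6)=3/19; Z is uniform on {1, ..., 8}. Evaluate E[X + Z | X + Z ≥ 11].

409/34

P(X + Z ≥ 11) = 17/76.
Summing (X+Z)·P(x,y) over outcomes with X + Z ≥ 11 gives 409/152.
E[X + Z | X + Z ≥ 11] = (409/152) / (17/76) = 409/34.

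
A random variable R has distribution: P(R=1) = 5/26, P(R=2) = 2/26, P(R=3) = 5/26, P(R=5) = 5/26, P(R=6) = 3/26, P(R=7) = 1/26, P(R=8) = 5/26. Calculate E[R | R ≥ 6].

P(R ≥ 6) = 9/26.
Σ over the event: 6·3/26 + 7·1/26 + 8·5/26 = 5/2.
E[R | R ≥ 6] = (5/2) / (9/26) = 65/9.

65/9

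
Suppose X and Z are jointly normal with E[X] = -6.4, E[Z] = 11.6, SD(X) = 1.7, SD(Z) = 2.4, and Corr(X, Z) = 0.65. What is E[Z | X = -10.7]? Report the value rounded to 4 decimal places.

For a bivariate normal, E[Z | X=x] = μ_Z + ρ·(σ_Z/σ_X)·(x − μ_X).
E[Z | X=-10.7] = 11.6 + (0.65)·(2.4/1.7)·(-10.7 − (-6.4)) = 11.6 + (0.91765)·(-4.3) = 7.6541.

7.6541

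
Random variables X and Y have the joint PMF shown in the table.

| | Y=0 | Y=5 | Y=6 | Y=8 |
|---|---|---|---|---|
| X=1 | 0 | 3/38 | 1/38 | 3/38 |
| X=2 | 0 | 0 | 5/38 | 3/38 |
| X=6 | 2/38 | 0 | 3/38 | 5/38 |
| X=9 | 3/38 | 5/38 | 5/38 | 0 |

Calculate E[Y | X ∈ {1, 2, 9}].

P(X ∈ {1, 2, 9}) = 14/19.
Summing Y·P(X=x,Y=y) over the conditioning event gives 77/19.
E[Y | X ∈ {1, 2, 9}] = (77/19) / (14/19) = 11/2.

11/2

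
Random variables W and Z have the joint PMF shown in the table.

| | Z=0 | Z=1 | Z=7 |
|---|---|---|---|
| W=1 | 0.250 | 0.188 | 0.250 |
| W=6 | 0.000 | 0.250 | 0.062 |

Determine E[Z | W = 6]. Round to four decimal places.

P(W = 6) = 0.312.
Summing Z·P(W=x,Z=y) over the conditioning event gives 0.684.
E[Z | W = 6] = (0.684) / (0.312) = 2.1923.

2.1923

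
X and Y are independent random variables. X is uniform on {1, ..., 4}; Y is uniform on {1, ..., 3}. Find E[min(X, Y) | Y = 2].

P(Y = 2) = 1/3.
Summing min(X,Y)·P(x,y) over outcomes with Y = 2 gives 7/12.
E[min(X, Y) | Y = 2] = (7/12) / (1/3) = 7/4.

7/4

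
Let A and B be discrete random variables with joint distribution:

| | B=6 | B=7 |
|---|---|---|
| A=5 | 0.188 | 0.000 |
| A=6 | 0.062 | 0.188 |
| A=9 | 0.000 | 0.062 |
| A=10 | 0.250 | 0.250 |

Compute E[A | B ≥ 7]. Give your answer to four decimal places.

P(B ≥ 7) = 0.500.
Σ A·P over the event = 6·(0.188) + 9·(0.062) + 10·(0.250) = 4.186.
E[A | B ≥ 7] = (4.186) / (0.500) = 8.3720.

8.3720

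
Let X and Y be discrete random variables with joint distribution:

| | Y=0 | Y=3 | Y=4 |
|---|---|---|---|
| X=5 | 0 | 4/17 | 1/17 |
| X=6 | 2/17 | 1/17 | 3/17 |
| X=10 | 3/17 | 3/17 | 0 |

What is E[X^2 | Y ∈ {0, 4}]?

P(Y ∈ {0, 4}) = 9/17.
Σ X^2·P over the event = 25·(1/17) + 36·(2/17) + 36·(3/17) + 100·(3/17) = 505/17.
E[X^2 | Y ∈ {0, 4}] = (505/17) / (9/17) = 505/9.

505/9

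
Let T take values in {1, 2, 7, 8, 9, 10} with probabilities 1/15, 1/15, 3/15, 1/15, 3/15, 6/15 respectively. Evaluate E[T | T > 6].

P(T > 6) = 13/15.
Σ over the event: 7·1/5 + 8·1/15 + 9·1/5 + 10·2/5 = 116/15.
E[T | T > 6] = (116/15) / (13/15) = 116/13.

116/13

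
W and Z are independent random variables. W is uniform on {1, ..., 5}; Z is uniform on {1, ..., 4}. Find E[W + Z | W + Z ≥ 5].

45/7

P(W + Z ≥ 5) = 7/10.
Summing (W+Z)·P(x,y) over outcomes with W + Z ≥ 5 gives 9/2.
E[W + Z | W + Z ≥ 5] = (9/2) / (7/10) = 45/7.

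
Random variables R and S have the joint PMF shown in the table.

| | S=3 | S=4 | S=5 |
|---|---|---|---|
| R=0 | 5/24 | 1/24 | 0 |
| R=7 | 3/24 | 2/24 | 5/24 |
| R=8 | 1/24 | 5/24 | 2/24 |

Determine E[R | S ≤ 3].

29/9

P(S ≤ 3) = 3/8.
Σ R·P over the event = 0·(5/24) + 7·(3/24) + 8·(1/24) = 29/24.
E[R | S ≤ 3] = (29/24) / (3/8) = 29/9.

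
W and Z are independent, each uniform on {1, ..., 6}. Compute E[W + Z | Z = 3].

13/2

P(Z = 3) = 1/6.
Summing (W+Z)·P(x,y) over outcomes with Z = 3 gives 13/12.
E[W + Z | Z = 3] = (13/12) / (1/6) = 13/2.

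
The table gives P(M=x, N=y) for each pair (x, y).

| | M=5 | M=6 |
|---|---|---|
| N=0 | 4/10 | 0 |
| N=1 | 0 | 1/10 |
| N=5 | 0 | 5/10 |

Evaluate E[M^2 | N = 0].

P(N = 0) = 2/5.
Σ M^2·P over the event = 25·(4/10) = 10.
E[M^2 | N = 0] = (10) / (2/5) = 25.

25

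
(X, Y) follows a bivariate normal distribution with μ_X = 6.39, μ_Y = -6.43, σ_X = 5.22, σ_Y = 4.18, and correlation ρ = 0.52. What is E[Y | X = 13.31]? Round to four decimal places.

-3.5485

The regression of Y on X has slope ρ·σ_Y/σ_X and passes through (μ_X, μ_Y).
E[Y | X=13.31] = -6.43 + (0.52)·(4.18/5.22)·(13.31 − (6.39)) = -6.43 + (0.4164)·(6.92) = -3.5485.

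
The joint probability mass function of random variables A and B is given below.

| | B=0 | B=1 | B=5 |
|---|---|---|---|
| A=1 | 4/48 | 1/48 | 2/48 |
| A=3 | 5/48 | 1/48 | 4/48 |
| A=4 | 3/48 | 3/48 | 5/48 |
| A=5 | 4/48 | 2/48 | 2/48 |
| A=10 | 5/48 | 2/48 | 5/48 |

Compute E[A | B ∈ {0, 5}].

5

P(B ∈ {0, 5}) = 13/16.
Summing A·P(A=x,B=y) over the conditioning event gives 65/16.
E[A | B ∈ {0, 5}] = (65/16) / (13/16) = 5.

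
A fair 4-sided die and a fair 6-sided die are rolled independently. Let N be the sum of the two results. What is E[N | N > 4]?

62/9

P(N > 4) = 3/4.
Σ over the event: 5·1/6 + 6·1/6 + 7·1/6 + 8·1/8 + 9·1/12 + 10·1/24 = 31/6.
E[N | N > 4] = (31/6) / (3/4) = 62/9.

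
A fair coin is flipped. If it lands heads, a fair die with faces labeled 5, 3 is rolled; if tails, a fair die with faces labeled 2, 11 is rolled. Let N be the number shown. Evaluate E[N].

E[N | heads] = (5+3)/2 = 4.
E[N | tails] = (2+11)/2 = 13/2.
E[N] = (1/2)·(4) + (1/2)·(13/2) = 21/4.

21/4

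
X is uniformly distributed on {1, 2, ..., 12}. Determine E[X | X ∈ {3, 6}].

9/2

P(X ∈ {3, 6}) = 1/6.
Σ over the event: 3·1/12 + 6·1/12 = 3/4.
E[X | X ∈ {3, 6}] = (3/4) / (1/6) = 9/2.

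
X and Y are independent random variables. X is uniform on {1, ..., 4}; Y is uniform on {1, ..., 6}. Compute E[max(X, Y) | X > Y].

P(X > Y) = 1/4.
Summing max(X,Y)·P(x,y) over outcomes with X > Y gives 5/6.
E[max(X, Y) | X > Y] = (5/6) / (1/4) = 10/3.

10/3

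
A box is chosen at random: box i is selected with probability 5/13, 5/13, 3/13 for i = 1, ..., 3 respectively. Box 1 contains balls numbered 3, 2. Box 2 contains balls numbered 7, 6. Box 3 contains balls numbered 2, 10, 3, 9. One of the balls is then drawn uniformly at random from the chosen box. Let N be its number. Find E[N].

E[N | box 1] = (3+2)/2 = 5/2.
E[N | box 2] = (7+6)/2 = 13/2.
E[N | box 3] = (2+10+3+9)/4 = 6.
E[N] = (5/13)·(5/2) + (5/13)·(13/2) + (3/13)·(6) = 63/13.

63/13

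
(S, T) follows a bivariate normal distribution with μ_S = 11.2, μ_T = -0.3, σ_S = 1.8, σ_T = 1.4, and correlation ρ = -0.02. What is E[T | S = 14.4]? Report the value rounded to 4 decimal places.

E[T | S=x] = μ_T + ρ(σ_T/σ_S)(x − μ_S) for jointly normal variables.
E[T | S=14.4] = -0.3 + (-0.02)·(1.4/1.8)·(14.4 − (11.2)) = -0.3 + (-0.015556)·(3.2) = -0.3498.

-0.3498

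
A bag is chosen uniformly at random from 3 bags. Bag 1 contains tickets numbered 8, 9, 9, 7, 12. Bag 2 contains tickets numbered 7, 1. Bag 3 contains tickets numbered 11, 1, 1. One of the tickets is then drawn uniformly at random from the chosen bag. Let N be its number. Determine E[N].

E[N | bag 1] = (8+9+9+7+12)/5 = 9.
E[N | bag 2] = (7+1)/2 = 4.
E[N | bag 3] = (11+1+1)/3 = 13/3.
By the law of total expectation,
E[N] = (1/3)·(9) + (1/3)·(4) + (1/3)·(13/3) = 52/9.

52/9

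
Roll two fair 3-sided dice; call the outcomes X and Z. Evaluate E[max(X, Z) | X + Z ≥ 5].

Outcomes with X + Z ≥ 5: (2,3), (3,2), (3,3), each with probability 1/9.
E[max(X, Z) | X + Z ≥ 5] = (3 + 3 + 3) / 3 = 3.

3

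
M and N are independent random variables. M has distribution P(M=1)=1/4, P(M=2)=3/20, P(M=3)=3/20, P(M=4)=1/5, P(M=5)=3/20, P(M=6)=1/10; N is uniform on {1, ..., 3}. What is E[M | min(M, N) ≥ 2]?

P(min(M, N) ≥ 2) = 1/2.
Summing M·P(x,y) over outcomes with min(M, N) ≥ 2 gives 29/15.
E[M | min(M, N) ≥ 2] = (29/15) / (1/2) = 58/15.

58/15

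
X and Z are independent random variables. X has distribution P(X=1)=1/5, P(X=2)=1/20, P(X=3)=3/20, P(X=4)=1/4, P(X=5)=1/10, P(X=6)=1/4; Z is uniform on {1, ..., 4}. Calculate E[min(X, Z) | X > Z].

11/5

P(X > Z) = 5/8.
Summing min(X,Z)·P(x,y) over outcomes with X > Z gives 11/8.
E[min(X, Z) | X > Z] = (11/8) / (5/8) = 11/5.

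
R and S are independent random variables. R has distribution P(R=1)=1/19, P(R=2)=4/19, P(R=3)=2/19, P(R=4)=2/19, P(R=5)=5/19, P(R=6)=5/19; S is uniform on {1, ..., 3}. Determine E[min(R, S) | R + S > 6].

61/27

P(R + S > 6) = 9/19.
Summing min(R,S)·P(x,y) over outcomes with R + S > 6 gives 61/57.
E[min(R, S) | R + S > 6] = (61/57) / (9/19) = 61/27.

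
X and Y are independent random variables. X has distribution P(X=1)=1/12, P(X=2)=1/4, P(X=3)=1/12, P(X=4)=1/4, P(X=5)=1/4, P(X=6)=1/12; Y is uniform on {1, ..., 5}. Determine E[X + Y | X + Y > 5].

107/14

P(X + Y > 5) = 7/10.
Summing (X+Y)·P(x,y) over outcomes with X + Y > 5 gives 107/20.
E[X + Y | X + Y > 5] = (107/20) / (7/10) = 107/14.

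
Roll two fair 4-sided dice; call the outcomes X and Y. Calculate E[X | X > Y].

10/3

Outcomes with X > Y: (2,1), (3,1), (3,2), (4,1), (4,2), (4,3), each with probability 1/16.
E[X | X > Y] = (2 + 3 + 3 + 4 + 4 + 4) / 6 = 10/3.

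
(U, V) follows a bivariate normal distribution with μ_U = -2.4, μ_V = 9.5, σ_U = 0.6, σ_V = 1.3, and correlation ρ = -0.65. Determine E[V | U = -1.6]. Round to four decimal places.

The regression of V on U has slope ρ·σ_V/σ_U and passes through (μ_U, μ_V).
E[V | U=-1.6] = 9.5 + (-0.65)·(1.3/0.6)·(-1.6 − (-2.4)) = 9.5 + (-1.40833)·(0.8) = 8.3733.

8.3733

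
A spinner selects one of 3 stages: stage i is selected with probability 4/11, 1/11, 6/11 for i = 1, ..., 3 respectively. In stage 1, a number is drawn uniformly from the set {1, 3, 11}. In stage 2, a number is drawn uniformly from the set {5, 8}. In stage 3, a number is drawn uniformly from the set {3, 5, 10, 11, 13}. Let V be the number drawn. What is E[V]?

E[V | stage 1] = (1+3+11)/3 = 5.
E[V | stage 2] = (5+8)/2 = 13/2.
E[V | stage 3] = (3+5+10+11+13)/5 = 42/5.
By the law of total expectation,
E[V] = (4/11)·(5) + (1/11)·(13/2) + (6/11)·(42/5) = 769/110.

769/110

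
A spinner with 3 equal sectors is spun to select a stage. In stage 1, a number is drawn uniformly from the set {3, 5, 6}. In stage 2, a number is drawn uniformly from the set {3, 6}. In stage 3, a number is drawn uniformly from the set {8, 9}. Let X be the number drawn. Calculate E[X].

E[X | stage 1] = (3+5+6)/3 = 14/3.
E[X | stage 2] = (3+6)/2 = 9/2.
E[X | stage 3] = (8+9)/2 = 17/2.
By the law of total expectation,
E[X] = (1/3)·(14/3) + (1/3)·(9/2) + (1/3)·(17/2) = 53/9.

53/9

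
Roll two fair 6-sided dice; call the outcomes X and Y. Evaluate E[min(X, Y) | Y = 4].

P(Y = 4) = 1/6.
Summing min(X,Y)·P(x,y) over outcomes with Y = 4 gives 1/2.
E[min(X, Y) | Y = 4] = (1/2) / (1/6) = 3.

3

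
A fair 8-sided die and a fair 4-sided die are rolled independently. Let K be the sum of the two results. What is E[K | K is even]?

7

P(K is even) = 1/2.
Σ over the event: 2·1/32 + 4·3/32 + 6·1/8 + 8·1/8 + 10·3/32 + 12·1/32 = 7/2.
E[K | K is even] = (7/2) / (1/2) = 7.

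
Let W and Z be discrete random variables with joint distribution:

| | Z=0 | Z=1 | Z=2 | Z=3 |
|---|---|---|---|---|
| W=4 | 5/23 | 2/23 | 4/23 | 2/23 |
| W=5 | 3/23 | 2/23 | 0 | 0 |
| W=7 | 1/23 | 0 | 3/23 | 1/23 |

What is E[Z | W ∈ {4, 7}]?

P(W ∈ {4, 7}) = 18/23.
Summing Z·P(W=x,Z=y) over the conditioning event gives 25/23.
E[Z | W ∈ {4, 7}] = (25/23) / (18/23) = 25/18.

25/18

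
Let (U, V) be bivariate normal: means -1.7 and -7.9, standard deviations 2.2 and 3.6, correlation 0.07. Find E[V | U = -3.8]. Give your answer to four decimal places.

-8.1405

The regression of V on U has slope ρ·σ_V/σ_U and passes through (μ_U, μ_V).
E[V | U=-3.8] = -7.9 + (0.07)·(3.6/2.2)·(-3.8 − (-1.7)) = -7.9 + (0.114545)·(-2.1) = -8.1405.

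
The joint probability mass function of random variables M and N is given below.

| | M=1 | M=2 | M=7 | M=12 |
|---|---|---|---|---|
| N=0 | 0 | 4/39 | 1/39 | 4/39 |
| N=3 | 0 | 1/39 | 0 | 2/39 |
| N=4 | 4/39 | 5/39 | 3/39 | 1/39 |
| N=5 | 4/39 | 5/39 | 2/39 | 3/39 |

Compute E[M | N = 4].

47/13

P(N = 4) = 1/3.
Σ M·P over the event = 1·(4/39) + 2·(5/39) + 7·(3/39) + 12·(1/39) = 47/39.
E[M | N = 4] = (47/39) / (1/3) = 47/13.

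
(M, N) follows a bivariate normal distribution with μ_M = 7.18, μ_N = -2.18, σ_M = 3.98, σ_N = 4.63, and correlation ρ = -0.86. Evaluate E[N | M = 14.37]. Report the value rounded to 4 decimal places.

-9.3733

E[N | M=x] = μ_N + ρ(σ_N/σ_M)(x − μ_M) for jointly normal variables.
E[N | M=14.37] = -2.18 + (-0.86)·(4.63/3.98)·(14.37 − (7.18)) = -2.18 + (-1.0004523)·(7.19) = -9.3733.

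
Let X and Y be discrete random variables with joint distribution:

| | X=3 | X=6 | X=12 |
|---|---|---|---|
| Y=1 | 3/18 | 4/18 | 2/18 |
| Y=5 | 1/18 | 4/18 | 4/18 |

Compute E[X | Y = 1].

19/3

P(Y = 1) = 1/2.
Σ X·P over the event = 3·(3/18) + 6·(4/18) + 12·(2/18) = 19/6.
E[X | Y = 1] = (19/6) / (1/2) = 19/3.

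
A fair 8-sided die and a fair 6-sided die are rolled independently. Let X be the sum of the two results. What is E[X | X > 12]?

40/3

P(X > 12) = 1/16.
Σ over the event: 13·1/24 + 14·1/48 = 5/6.
E[X | X > 12] = (5/6) / (1/16) = 40/3.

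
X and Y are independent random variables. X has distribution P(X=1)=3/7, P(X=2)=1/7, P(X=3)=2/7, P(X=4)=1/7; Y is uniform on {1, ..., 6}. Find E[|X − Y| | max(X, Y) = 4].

19/10

P(max(X, Y) = 4) = 5/21.
Summing |X−Y|·P(x,y) over outcomes with max(X, Y) = 4 gives 19/42.
E[|X − Y| | max(X, Y) = 4] = (19/42) / (5/21) = 19/10.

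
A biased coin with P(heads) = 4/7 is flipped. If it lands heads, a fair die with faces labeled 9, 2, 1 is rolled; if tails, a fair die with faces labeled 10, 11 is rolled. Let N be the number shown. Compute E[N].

E[N | heads] = (9+2+1)/3 = 4.
E[N | tails] = (10+11)/2 = 21/2.
E[N] = (4/7)·(4) + (3/7)·(21/2) = 95/14.

95/14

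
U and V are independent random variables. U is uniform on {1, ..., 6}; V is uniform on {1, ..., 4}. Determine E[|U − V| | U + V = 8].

Outcomes with U + V = 8: (4,4), (5,3), (6,2), each with probability 1/24.
E[|U − V| | U + V = 8] = (0 + 2 + 4) / 3 = 2.

2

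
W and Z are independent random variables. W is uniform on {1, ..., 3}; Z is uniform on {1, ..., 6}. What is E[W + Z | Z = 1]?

P(Z = 1) = 1/6.
Summing (W+Z)·P(x,y) over outcomes with Z = 1 gives 1/2.
E[W + Z | Z = 1] = (1/2) / (1/6) = 3.

3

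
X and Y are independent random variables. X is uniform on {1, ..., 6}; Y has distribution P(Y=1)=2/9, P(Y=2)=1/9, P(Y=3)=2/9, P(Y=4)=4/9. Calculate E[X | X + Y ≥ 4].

26/7

P(X + Y ≥ 4) = 49/54.
Summing X·P(x,y) over outcomes with X + Y ≥ 4 gives 91/27.
E[X | X + Y ≥ 4] = (91/27) / (49/54) = 26/7.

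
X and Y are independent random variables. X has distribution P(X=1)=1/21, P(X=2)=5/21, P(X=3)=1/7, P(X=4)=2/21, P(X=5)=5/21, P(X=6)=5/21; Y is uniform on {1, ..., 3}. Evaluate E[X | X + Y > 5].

190/37

P(X + Y > 5) = 37/63.
Summing X·P(x,y) over outcomes with X + Y > 5 gives 190/63.
E[X | X + Y > 5] = (190/63) / (37/63) = 190/37.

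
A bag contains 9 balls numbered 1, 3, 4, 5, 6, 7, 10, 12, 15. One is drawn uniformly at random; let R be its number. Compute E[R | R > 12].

P(R > 12) = 1/9.
Σ over the event: 15·1/9 = 5/3.
E[R | R > 12] = (5/3) / (1/9) = 15.

15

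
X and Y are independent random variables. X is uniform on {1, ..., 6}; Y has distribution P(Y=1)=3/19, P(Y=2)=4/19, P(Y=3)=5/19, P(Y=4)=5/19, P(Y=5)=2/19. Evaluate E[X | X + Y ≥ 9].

115/21

P(X + Y ≥ 9) = 7/38.
Summing X·P(x,y) over outcomes with X + Y ≥ 9 gives 115/114.
E[X | X + Y ≥ 9] = (115/114) / (7/38) = 115/21.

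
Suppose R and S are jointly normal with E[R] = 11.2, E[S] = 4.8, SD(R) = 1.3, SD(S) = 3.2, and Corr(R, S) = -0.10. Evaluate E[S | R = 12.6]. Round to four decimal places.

4.4554

For a bivariate normal, E[S | R=x] = μ_S + ρ·(σ_S/σ_R)·(x − μ_R).
E[S | R=12.6] = 4.8 + (-0.10)·(3.2/1.3)·(12.6 − (11.2)) = 4.8 + (-0.24615)·(1.4) = 4.4554.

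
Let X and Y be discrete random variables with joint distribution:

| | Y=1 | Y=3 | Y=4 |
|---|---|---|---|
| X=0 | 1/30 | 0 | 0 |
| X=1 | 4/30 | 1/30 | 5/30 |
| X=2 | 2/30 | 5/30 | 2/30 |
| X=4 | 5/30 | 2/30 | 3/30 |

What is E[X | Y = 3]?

19/8

P(Y = 3) = 4/15.
Σ X·P over the event = 1·(1/30) + 2·(5/30) + 4·(2/30) = 19/30.
E[X | Y = 3] = (19/30) / (4/15) = 19/8.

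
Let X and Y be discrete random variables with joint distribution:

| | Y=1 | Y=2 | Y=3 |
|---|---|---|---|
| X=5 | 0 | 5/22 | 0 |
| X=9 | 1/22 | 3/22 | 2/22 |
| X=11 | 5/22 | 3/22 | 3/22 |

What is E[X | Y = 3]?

P(Y = 3) = 5/22.
Σ X·P over the event = 9·(2/22) + 11·(3/22) = 51/22.
E[X | Y = 3] = (51/22) / (5/22) = 51/5.

51/5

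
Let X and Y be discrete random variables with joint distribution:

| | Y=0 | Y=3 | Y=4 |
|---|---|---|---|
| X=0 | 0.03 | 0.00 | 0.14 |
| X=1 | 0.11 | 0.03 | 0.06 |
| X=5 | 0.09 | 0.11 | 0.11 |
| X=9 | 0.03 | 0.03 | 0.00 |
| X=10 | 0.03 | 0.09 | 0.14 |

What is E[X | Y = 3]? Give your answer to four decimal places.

P(Y = 3) = 0.26.
Σ X·P over the event = 1·(0.03) + 5·(0.11) + 9·(0.03) + 10·(0.09) = 1.75.
E[X | Y = 3] = (1.75) / (0.26) = 6.7308.

6.7308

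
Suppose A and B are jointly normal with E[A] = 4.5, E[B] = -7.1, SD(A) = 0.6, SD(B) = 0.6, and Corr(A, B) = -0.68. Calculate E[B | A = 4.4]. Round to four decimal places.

E[B | A=x] = μ_B + ρ(σ_B/σ_A)(x − μ_A) for jointly normal variables.
E[B | A=4.4] = -7.1 + (-0.68)·(0.6/0.6)·(4.4 − (4.5)) = -7.1 + (-0.68)·(-0.1) = -7.0320.

-7.0320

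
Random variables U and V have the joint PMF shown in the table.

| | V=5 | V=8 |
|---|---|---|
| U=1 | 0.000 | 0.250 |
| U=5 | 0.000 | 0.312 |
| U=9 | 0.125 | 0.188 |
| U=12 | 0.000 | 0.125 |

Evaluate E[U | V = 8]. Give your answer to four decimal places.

5.7166

P(V = 8) = 0.875.
Σ U·P over the event = 1·(0.250) + 5·(0.312) + 9·(0.188) + 12·(0.125) = 5.002.
E[U | V = 8] = (5.002) / (0.875) = 5.7166.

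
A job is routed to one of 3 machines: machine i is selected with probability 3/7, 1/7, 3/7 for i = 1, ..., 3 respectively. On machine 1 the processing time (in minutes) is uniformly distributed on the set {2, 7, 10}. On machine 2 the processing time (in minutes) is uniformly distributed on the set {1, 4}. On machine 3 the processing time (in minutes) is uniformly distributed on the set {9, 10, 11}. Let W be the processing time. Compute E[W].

103/14

E[W | machine 1] = (2+7+10)/3 = 19/3.
E[W | machine 2] = (1+4)/2 = 5/2.
E[W | machine 3] = (9+10+11)/3 = 10.
By the law of total expectation,
E[W] = (3/7)·(19/3) + (1/7)·(5/2) + (3/7)·(10) = 103/14.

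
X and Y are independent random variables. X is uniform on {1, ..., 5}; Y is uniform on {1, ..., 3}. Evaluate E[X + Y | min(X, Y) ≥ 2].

6

Outcomes with min(X, Y) ≥ 2: (2,2), (2,3), (3,2), (3,3), (4,2), (4,3), (5,2), (5,3), each with probability 1/15.
E[X + Y | min(X, Y) ≥ 2] = (4 + 5 + 5 + 6 + 6 + 7 + 7 + 8) / 8 = 6.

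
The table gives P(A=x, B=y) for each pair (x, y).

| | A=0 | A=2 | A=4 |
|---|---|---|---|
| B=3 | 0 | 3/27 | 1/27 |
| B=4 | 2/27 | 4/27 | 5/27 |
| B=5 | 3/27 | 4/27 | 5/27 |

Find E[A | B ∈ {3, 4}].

P(B ∈ {3, 4}) = 5/9.
Σ A·P over the event = 0·(2/27) + 2·(3/27) + 2·(4/27) + 4·(1/27) + 4·(5/27) = 38/27.
E[A | B ∈ {3, 4}] = (38/27) / (5/9) = 38/15.

38/15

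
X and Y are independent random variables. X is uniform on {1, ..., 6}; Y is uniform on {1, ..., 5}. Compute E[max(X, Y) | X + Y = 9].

Outcomes with X + Y = 9: (4,5), (5,4), (6,3), each with probability 1/30.
E[max(X, Y) | X + Y = 9] = (5 + 5 + 6) / 3 = 16/3.

16/3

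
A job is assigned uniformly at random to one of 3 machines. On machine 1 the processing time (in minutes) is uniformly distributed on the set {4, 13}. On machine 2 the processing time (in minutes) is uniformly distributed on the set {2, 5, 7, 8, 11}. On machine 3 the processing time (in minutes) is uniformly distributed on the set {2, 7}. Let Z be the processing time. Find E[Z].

E[Z | machine 1] = (4+13)/2 = 17/2.
E[Z | machine 2] = (2+5+7+8+11)/5 = 33/5.
E[Z | machine 3] = (2+7)/2 = 9/2.
By the law of total expectation,
E[Z] = (1/3)·(17/2) + (1/3)·(33/5) + (1/3)·(9/2) = 98/15.

98/15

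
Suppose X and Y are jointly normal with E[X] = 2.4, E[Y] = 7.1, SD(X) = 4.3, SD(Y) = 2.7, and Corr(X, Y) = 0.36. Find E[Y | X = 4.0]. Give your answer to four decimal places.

7.4617

E[Y | X=x] = μ_Y + ρ(σ_Y/σ_X)(x − μ_X) for jointly normal variables.
E[Y | X=4.0] = 7.1 + (0.36)·(2.7/4.3)·(4.0 − (2.4)) = 7.1 + (0.22605)·(1.6) = 7.4617.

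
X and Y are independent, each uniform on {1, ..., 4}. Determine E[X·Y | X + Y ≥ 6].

Outcomes with X + Y ≥ 6: (2,4), (3,3), (3,4), (4,2), (4,3), (4,4), each with probability 1/16.
E[X·Y | X + Y ≥ 6] = (8 + 9 + 12 + 8 + 12 + 16) / 6 = 65/6.

65/6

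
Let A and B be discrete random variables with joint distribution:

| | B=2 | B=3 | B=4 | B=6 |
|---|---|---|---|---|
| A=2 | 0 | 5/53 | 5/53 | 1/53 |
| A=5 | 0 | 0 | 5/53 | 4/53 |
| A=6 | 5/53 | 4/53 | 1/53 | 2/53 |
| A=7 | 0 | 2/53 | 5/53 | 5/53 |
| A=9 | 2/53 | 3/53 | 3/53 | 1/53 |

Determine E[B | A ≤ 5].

P(A ≤ 5) = 20/53.
Σ B·P over the event = 3·(5/53) + 4·(5/53) + 6·(1/53) + 4·(5/53) + 6·(4/53) = 85/53.
E[B | A ≤ 5] = (85/53) / (20/53) = 17/4.

17/4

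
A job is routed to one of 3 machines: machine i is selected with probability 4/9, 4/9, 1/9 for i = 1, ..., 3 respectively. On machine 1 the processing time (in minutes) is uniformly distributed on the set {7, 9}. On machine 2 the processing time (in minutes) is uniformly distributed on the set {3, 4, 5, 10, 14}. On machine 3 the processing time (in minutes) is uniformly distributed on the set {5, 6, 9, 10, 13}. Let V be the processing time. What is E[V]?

347/45

E[V | machine 1] = (7+9)/2 = 8.
E[V | machine 2] = (3+4+5+10+14)/5 = 36/5.
E[V | machine 3] = (5+6+9+10+13)/5 = 43/5.
E[V] = (4/9)·(8) + (4/9)·(36/5) + (1/9)·(43/5) = 347/45.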